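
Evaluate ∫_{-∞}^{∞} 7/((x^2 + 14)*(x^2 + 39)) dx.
Let f(z) = 7/((z^2 + 14)*(z^2 + 39)). The denominator has no real zeros and deg Q - deg P = 4 ≥ 2, so the integral of f over the upper semicircle |z| = R tends to 0 as R → ∞. Closing the contour in the upper half-plane,
  ∫_{-∞}^{∞} f(x) dx = 2πi · Σ Res(f, z_k)  over the poles with Im z_k > 0.

Zeros of the denominator: z^2 + 39 = 0 gives z = ±sqrt(39)*I; z^2 + 14 = 0 gives z = ±sqrt(14)*I.
Upper half-plane: z = sqrt(14)*I, z = sqrt(39)*I (simple).

Each pole is a simple zero of Q(z) = z^4 + 53*z^2 + 546, so Res(f, z₀) = P(z₀)/Q'(z₀) with P(z) = 7, Q'(z) = 4*z^3 + 106*z:
  Res(f, sqrt(14)*I) = (7)/(50*sqrt(14)*I) = -sqrt(14)*I/100
  Res(f, sqrt(39)*I) = (7)/(-50*sqrt(39)*I) = 7*sqrt(39)*I/1950

Sum of residues: I*(-39*sqrt(14) + 14*sqrt(39))/3900
∫_{-∞}^{∞} f(x) dx = 2πi · (I*(-39*sqrt(14) + 14*sqrt(39))/3900) = pi*(-14*sqrt(39) + 39*sqrt(14))/1950

Final answer: pi*(-14*sqrt(39) + 39*sqrt(14))/1950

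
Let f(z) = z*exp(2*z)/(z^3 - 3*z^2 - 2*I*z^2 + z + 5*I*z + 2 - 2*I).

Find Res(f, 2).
(1/5 + 3*I/5)*exp(4)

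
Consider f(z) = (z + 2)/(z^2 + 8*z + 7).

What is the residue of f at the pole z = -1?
Write f(z) = P(z)/Q(z) with P(z) = z + 2 and Q(z) = z^2 + 8*z + 7.
The denominator factors as Q(z) = (z + 1)*(z + 7), so z = -1 is a simple zero of Q and P is analytic there; z = -1 is therefore a simple pole and
  Res(f, z₀) = P(z₀)/Q'(z₀).

Q'(z) = 2*z + 8, so Q'(-1) = 6.
P(-1) = 1.

Res(f, -1) = (1)/(6) = 1/6

Final answer: 1/6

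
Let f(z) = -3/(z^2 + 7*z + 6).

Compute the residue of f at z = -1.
Write f(z) = P(z)/Q(z) with P(z) = -3 and Q(z) = z^2 + 7*z + 6.
The denominator factors as Q(z) = (z + 6)*(z + 1), so z = -1 is a simple zero of Q and P is analytic there; z = -1 is therefore a simple pole and
  Res(f, z₀) = P(z₀)/Q'(z₀).

Q'(z) = 2*z + 7, so Q'(-1) = 5.
P(-1) = -3.

Res(f, -1) = (-3)/(5) = -3/5

Final answer: -3/5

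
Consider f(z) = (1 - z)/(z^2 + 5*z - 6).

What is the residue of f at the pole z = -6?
Write f(z) = P(z)/Q(z) with P(z) = 1 - z and Q(z) = z^2 + 5*z - 6.
The denominator factors as Q(z) = (z + 6)*(z - 1), so z = -6 is a simple zero of Q and P is analytic there; z = -6 is therefore a simple pole and
  Res(f, z₀) = P(z₀)/Q'(z₀).

Q'(z) = 2*z + 5, so Q'(-6) = -7.
P(-6) = 7.

Res(f, -6) = (7)/(-7) = -1

Final answer: -1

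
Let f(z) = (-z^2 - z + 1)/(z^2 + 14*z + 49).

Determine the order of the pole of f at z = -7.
2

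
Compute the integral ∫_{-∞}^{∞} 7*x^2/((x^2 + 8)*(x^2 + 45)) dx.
Let f(z) = 7*z^2/((z^2 + 8)*(z^2 + 45)). The denominator has no real zeros and deg Q - deg P = 2 ≥ 2, so the integral of f over the upper semicircle |z| = R tends to 0 as R → ∞. Closing the contour in the upper half-plane,
  ∫_{-∞}^{∞} f(x) dx = 2πi · Σ Res(f, z_k)  over the poles with Im z_k > 0.

Zeros of the denominator: z^2 + 8 = 0 gives z = ±2*sqrt(2)*I; z^2 + 45 = 0 gives z = ±3*sqrt(5)*I.
Upper half-plane: z = 2*sqrt(2)*I, z = 3*sqrt(5)*I (simple).

Each pole is a simple zero of Q(z) = z^4 + 53*z^2 + 360, so Res(f, z₀) = P(z₀)/Q'(z₀) with P(z) = 7*z^2, Q'(z) = 4*z^3 + 106*z:
  Res(f, 2*sqrt(2)*I) = (-56)/(148*sqrt(2)*I) = 7*sqrt(2)*I/37
  Res(f, 3*sqrt(5)*I) = (-315)/(-222*sqrt(5)*I) = -21*sqrt(5)*I/74

Sum of residues: 7*I*(-3*sqrt(5) + 2*sqrt(2))/74
∫_{-∞}^{∞} f(x) dx = 2πi · (7*I*(-3*sqrt(5) + 2*sqrt(2))/74) = 7*pi*(-2*sqrt(2) + 3*sqrt(5))/37

Final answer: 7*pi*(-2*sqrt(2) + 3*sqrt(5))/37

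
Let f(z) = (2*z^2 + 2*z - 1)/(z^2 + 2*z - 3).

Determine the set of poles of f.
The singularities of f are the zeros of the denominator. Factoring,
  z^2 + 2*z - 3 = (z + 3)*(z - 1)
so the candidates are z = -3, z = 1.

Check the numerator P(z) = 2*z^2 + 2*z - 1 at each one:
  P(-3) = 11 ≠ 0, so z = -3 is a (simple) pole.
  P(1) = 3 ≠ 0, so z = 1 is a (simple) pole.

Poles of f: {-3, 1}

Final answer: {-3, 1}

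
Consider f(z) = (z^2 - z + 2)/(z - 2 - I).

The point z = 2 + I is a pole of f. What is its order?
1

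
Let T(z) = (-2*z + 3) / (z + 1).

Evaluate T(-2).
Substitute z = -2:
  numerator:   -2*(-2) + 3 = 7
  denominator: (-2) + 1 = -1
T(-2) = (7)/(-1) = -7

Final answer: -7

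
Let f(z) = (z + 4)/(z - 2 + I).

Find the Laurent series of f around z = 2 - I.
(6 - I)/(z - 2 + I) + 1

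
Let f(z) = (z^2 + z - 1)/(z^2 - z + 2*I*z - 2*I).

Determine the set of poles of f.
The singularities of f are the zeros of the denominator. Factoring,
  z^2 - z + 2*I*z - 2*I = (z - 1)*(z + 2*I)
so the candidates are z = 1, z = -2*I.

Check the numerator P(z) = z^2 + z - 1 at each one:
  P(1) = 1 ≠ 0, so z = 1 is a (simple) pole.
  P(-2*I) = -5 - 2*I ≠ 0, so z = -2*I is a (simple) pole.

Poles of f: {-2*I, 1}

Final answer: {-2*I, 1}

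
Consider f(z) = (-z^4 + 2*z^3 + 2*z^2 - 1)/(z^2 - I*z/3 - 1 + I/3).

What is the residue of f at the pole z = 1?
36/37 + 6*I/37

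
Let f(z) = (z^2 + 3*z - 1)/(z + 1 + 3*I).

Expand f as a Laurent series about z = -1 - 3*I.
Put w = z - (-1 - 3*I), i.e. z = w - 1 - 3*I. The denominator is w, so it suffices to rewrite the numerator in powers of w.

P(z) = z^2 + 3*z - 1
P(w - 1 - 3*I) = -12 - 3*I + (1 - 6*I)*w + w^2

Dividing each term by w:
  f = (-12 - 3*I)/w + 1 - 6*I + w

Substituting back w = z + 1 + 3*I:
  f(z) = (-12 - 3*I)/(z + 1 + 3*I) + 1 - 6*I + (z + 1 + 3*I)

The series is finite because the numerator is a polynomial; the negative powers form the principal part, and the coefficient of 1/(z + 1 + 3*I) gives Res(f, -1 - 3*I) = -12 - 3*I.

Final answer: (-12 - 3*I)/(z + 1 + 3*I) + 1 - 6*I + (z + 1 + 3*I)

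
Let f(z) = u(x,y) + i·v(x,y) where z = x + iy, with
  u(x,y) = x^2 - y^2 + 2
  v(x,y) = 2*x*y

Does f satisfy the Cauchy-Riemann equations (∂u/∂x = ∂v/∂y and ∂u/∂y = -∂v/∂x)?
∂u/∂x = 2*x
∂v/∂y = 2*x
∂u/∂y = -2*y
∂v/∂x = 2*y
∂u/∂x = ∂v/∂y and ∂u/∂y = -∂v/∂x hold identically; f is analytic.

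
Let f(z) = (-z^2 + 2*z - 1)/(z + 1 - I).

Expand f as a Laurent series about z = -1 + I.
Put w = z - (-1 + I), i.e. z = w - 1 + I. The denominator is w, so it suffices to rewrite the numerator in powers of w.

P(z) = -z^2 + 2*z - 1
P(w - 1 + I) = -3 + 4*I + (4 - 2*I)*w - w^2

Dividing each term by w:
  f = (-3 + 4*I)/w + 4 - 2*I - w

Substituting back w = z + 1 - I:
  f(z) = (-3 + 4*I)/(z + 1 - I) + 4 - 2*I - (z + 1 - I)

The series is finite because the numerator is a polynomial; the negative powers form the principal part, and the coefficient of 1/(z + 1 - I) gives Res(f, -1 + I) = -3 + 4*I.

Final answer: (-3 + 4*I)/(z + 1 - I) + 4 - 2*I - (z + 1 - I)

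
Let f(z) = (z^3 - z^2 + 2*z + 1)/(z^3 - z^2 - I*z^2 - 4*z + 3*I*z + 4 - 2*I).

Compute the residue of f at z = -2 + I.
Write f(z) = P(z)/Q(z) with P(z) = z^3 - z^2 + 2*z + 1 and Q(z) = z^3 - z^2 - I*z^2 - 4*z + 3*I*z + 4 - 2*I.
The denominator factors as Q(z) = (z - 1)*(z + 2 - I)*(z - 2), so z = -2 + I is a simple zero of Q and P is analytic there; z = -2 + I is therefore a simple pole and
  Res(f, z₀) = P(z₀)/Q'(z₀).

Q'(z) = 3*z^2 - 2*z - 2*I*z - 4 + 3*I, so Q'(-2 + I) = 11 - 7*I.
P(-2 + I) = -8 + 17*I.

Res(f, -2 + I) = (-8 + 17*I)/(11 - 7*I) = -207/170 + 131*I/170

Final answer: -207/170 + 131*I/170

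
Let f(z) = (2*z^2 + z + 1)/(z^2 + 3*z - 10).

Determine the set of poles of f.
{-5, 2}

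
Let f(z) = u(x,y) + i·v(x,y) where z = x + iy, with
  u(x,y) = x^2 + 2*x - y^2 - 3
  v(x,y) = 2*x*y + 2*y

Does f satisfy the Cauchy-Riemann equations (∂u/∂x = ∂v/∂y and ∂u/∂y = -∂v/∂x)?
∂u/∂x = 2*x + 2
∂v/∂y = 2*x + 2
∂u/∂y = -2*y
∂v/∂x = 2*y
∂u/∂x = ∂v/∂y and ∂u/∂y = -∂v/∂x hold identically; f is analytic.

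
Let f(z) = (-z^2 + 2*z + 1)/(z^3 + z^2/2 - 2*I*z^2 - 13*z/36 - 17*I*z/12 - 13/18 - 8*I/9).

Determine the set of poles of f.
{-1/2 - I/2, -1/3 + I, 1/3 + 3*I/2}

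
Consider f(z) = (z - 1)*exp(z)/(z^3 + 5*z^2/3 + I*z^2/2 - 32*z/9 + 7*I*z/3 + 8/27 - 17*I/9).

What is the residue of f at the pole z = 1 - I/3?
Write f(z) = P(z)/Q(z) with P(z) = (z - 1)*exp(z) and Q(z) = z^3 + 5*z^2/3 + I*z^2/2 - 32*z/9 + 7*I*z/3 + 8/27 - 17*I/9.
The denominator factors as Q(z) = (z + 3 - I/3)*(z - 1 + I/3)*(z - 1/3 + I/2), so z = 1 - I/3 is a simple zero of Q and P is analytic there; z = 1 - I/3 is therefore a simple pole and
  Res(f, z₀) = P(z₀)/Q'(z₀).

Q'(z) = 3*z^2 + 10*z/3 + I*z - 32/9 + 7*I/3, so Q'(1 - I/3) = 25/9 + 2*I/9.
P(1 - I/3) = -I*exp(1 - I/3)/3.

Res(f, 1 - I/3) = (-I*exp(1 - I/3)/3)/(25/9 + 2*I/9) = (-6/629 - 75*I/629)*exp(1 - I/3)

Final answer: (-6/629 - 75*I/629)*exp(1 - I/3)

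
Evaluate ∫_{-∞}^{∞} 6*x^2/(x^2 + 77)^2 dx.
Let f(z) = 6*z^2/(z^2 + 77)^2. The denominator has no real zeros and deg Q - deg P = 2 ≥ 2, so the integral of f over the upper semicircle |z| = R tends to 0 as R → ∞. Closing the contour in the upper half-plane,
  ∫_{-∞}^{∞} f(x) dx = 2πi · Σ Res(f, z_k)  over the poles with Im z_k > 0.

Zeros of the denominator: z^2 + 77 = 0 gives z = ±sqrt(77)*I.
Upper half-plane: z = sqrt(77)*I (a pole of order 2).

Write f(z) = g(z)/(z - sqrt(77)*I)^2 with g(z) = 6*z^2/(z + sqrt(77)*I)^2. For a double pole, Res(f, z₀) = g'(z₀):
  g'(z) = 12*sqrt(77)*I*z/(z + sqrt(77)*I)^3
  Res(f, sqrt(77)*I) = g'(sqrt(77)*I) = -3*sqrt(77)*I/154

∫_{-∞}^{∞} f(x) dx = 2πi · (-3*sqrt(77)*I/154) = 3*sqrt(77)*pi/77

Final answer: 3*sqrt(77)*pi/77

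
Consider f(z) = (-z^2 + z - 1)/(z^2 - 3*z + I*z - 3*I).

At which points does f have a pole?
The singularities of f are the zeros of the denominator. Factoring,
  z^2 - 3*z + I*z - 3*I = (z + I)*(z - 3)
so the candidates are z = -I, z = 3.

Check the numerator P(z) = -z^2 + z - 1 at each one:
  P(-I) = -I ≠ 0, so z = -I is a (simple) pole.
  P(3) = -7 ≠ 0, so z = 3 is a (simple) pole.

Poles of f: {-I, 3}

Final answer: {-I, 3}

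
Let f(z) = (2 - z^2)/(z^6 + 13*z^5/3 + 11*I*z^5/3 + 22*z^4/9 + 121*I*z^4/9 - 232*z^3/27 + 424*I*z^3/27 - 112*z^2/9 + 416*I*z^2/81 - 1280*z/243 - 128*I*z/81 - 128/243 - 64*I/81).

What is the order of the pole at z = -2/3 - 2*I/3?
Factor the denominator:
  z^6 + 13*z^5/3 + 11*I*z^5/3 + 22*z^4/9 + 121*I*z^4/9 - 232*z^3/27 + 424*I*z^3/27 - 112*z^2/9 + 416*I*z^2/81 - 1280*z/243 - 128*I*z/81 - 128/243 - 64*I/81 = (z + 2/3 + 2*I/3)^4*(z + 1)*(z + 2/3 + I)

The numerator P(z) = 2 - z^2 has P(-2/3 - 2*I/3) = 2 - 8*I/9 ≠ 0, so no factor of (z + 2/3 + 2*I/3) cancels.
Near z = -2/3 - 2*I/3 we can therefore write f(z) = g(z)/(z + 2/3 + 2*I/3)^4 with g analytic at -2/3 - 2*I/3 and g(-2/3 - 2*I/3) ≠ 0 (g is the numerator divided by the remaining denominator factors).

Hence z = -2/3 - 2*I/3 is a pole of order 4.

Final answer: 4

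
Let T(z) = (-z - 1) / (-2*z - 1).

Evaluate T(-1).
Substitute z = -1:
  numerator:   -(-1) - 1 = 0
  denominator: -2*(-1) - 1 = 1
T(-1) = (0)/(1) = 0

Final answer: 0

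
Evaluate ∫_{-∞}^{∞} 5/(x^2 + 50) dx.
Let f(z) = 5/(z^2 + 50). The denominator has no real zeros and deg Q - deg P = 2 ≥ 2, so the integral of f over the upper semicircle |z| = R tends to 0 as R → ∞. Closing the contour in the upper half-plane,
  ∫_{-∞}^{∞} f(x) dx = 2πi · Σ Res(f, z_k)  over the poles with Im z_k > 0.

Zeros of the denominator: z^2 + 50 = 0 gives z = ±5*sqrt(2)*I.
Upper half-plane: z = 5*sqrt(2)*I (simple).

Each pole is a simple zero of Q(z) = z^2 + 50, so Res(f, z₀) = P(z₀)/Q'(z₀) with P(z) = 5, Q'(z) = 2*z:
  Res(f, 5*sqrt(2)*I) = (5)/(10*sqrt(2)*I) = -sqrt(2)*I/4

∫_{-∞}^{∞} f(x) dx = 2πi · (-sqrt(2)*I/4) = sqrt(2)*pi/2

Final answer: sqrt(2)*pi/2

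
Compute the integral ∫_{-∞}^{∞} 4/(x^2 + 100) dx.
Let f(z) = 4/(z^2 + 100). The denominator has no real zeros and deg Q - deg P = 2 ≥ 2, so the integral of f over the upper semicircle |z| = R tends to 0 as R → ∞. Closing the contour in the upper half-plane,
  ∫_{-∞}^{∞} f(x) dx = 2πi · Σ Res(f, z_k)  over the poles with Im z_k > 0.

Zeros of the denominator: z^2 + 100 = 0 gives z = ±10*I.
Upper half-plane: z = 10*I (simple).

Each pole is a simple zero of Q(z) = z^2 + 100, so Res(f, z₀) = P(z₀)/Q'(z₀) with P(z) = 4, Q'(z) = 2*z:
  Res(f, 10*I) = (4)/(20*I) = -I/5

∫_{-∞}^{∞} f(x) dx = 2πi · (-I/5) = 2*pi/5

Final answer: 2*pi/5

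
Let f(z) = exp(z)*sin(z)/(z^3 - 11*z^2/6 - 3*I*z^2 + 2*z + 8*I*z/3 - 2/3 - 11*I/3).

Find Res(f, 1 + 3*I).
Write f(z) = P(z)/Q(z) with P(z) = exp(z)*sin(z) and Q(z) = z^3 - 11*z^2/6 - 3*I*z^2 + 2*z + 8*I*z/3 - 2/3 - 11*I/3.
The denominator factors as Q(z) = (z - 1/2 + I)*(z - 1 - 3*I)*(z - 1/3 - I), so z = 1 + 3*I is a simple zero of Q and P is analytic there; z = 1 + 3*I is therefore a simple pole and
  Res(f, z₀) = P(z₀)/Q'(z₀).

Q'(z) = 3*z^2 - 11*z/3 - 6*I*z + 2 + 8*I/3, so Q'(1 + 3*I) = -23/3 + 11*I/3.
P(1 + 3*I) = exp(1 + 3*I)*sin(1 + 3*I).

Res(f, 1 + 3*I) = (exp(1 + 3*I)*sin(1 + 3*I))/(-23/3 + 11*I/3) = (-69/650 - 33*I/650)*exp(1 + 3*I)*sin(1 + 3*I)

Final answer: (-69/650 - 33*I/650)*exp(1 + 3*I)*sin(1 + 3*I)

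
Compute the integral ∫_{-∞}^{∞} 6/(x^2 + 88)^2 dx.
Let f(z) = 6/(z^2 + 88)^2. The denominator has no real zeros and deg Q - deg P = 4 ≥ 2, so the integral of f over the upper semicircle |z| = R tends to 0 as R → ∞. Closing the contour in the upper half-plane,
  ∫_{-∞}^{∞} f(x) dx = 2πi · Σ Res(f, z_k)  over the poles with Im z_k > 0.

Zeros of the denominator: z^2 + 88 = 0 gives z = ±2*sqrt(22)*I.
Upper half-plane: z = 2*sqrt(22)*I (a pole of order 2).

Write f(z) = g(z)/(z - 2*sqrt(22)*I)^2 with g(z) = 6/(z + 2*sqrt(22)*I)^2. For a double pole, Res(f, z₀) = g'(z₀):
  g'(z) = -12/(z + 2*sqrt(22)*I)^3
  Res(f, 2*sqrt(22)*I) = g'(2*sqrt(22)*I) = -3*sqrt(22)*I/7744

∫_{-∞}^{∞} f(x) dx = 2πi · (-3*sqrt(22)*I/7744) = 3*sqrt(22)*pi/3872

Final answer: 3*sqrt(22)*pi/3872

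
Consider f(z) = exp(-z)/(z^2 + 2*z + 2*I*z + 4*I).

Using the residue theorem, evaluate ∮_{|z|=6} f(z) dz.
pi*(1/2 - I/2)*exp(2) + pi*(-1/2 + I/2)*exp(2*I)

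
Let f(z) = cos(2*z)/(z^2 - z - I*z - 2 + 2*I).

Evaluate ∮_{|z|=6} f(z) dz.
By the residue theorem, ∮_C f(z) dz = 2πi · (sum of the residues of f at the poles inside |z| = 6).

The denominator factors as (z + 1 - I)*(z - 2), so the singularities of f are simple poles at z = -1 + I, z = 2.
  |-1 + I|² = 2 < 36 = 6², so this pole is inside the contour.
  |2|² = 4 < 36 = 6², so this pole is inside the contour.

With P(z) = cos(2*z) and Q(z) = z^2 - z - I*z - 2 + 2*I, each pole is simple, so Res(f, z₀) = P(z₀)/Q'(z₀) with Q'(z) = 2*z - 1 - I.
  Res(f, -1 + I) = P(-1 + I)/Q'(-1 + I) = (cos(2 - 2*I))/(-3 + I) = (-3/10 - I/10)*cos(2 - 2*I)
  Res(f, 2) = P(2)/Q'(2) = (cos(4))/(3 - I) = (3/10 + I/10)*cos(4)

Sum of residues inside C: (-3/10 - I/10)*cos(2 - 2*I) + (3/10 + I/10)*cos(4)
∮_C f(z) dz = 2πi · ((-3/10 - I/10)*cos(2 - 2*I) + (3/10 + I/10)*cos(4)) = pi*(-1/5 + 3*I/5)*cos(4) + pi*(1/5 - 3*I/5)*cos(2 - 2*I)

Final answer: pi*(-1/5 + 3*I/5)*cos(4) + pi*(1/5 - 3*I/5)*cos(2 - 2*I)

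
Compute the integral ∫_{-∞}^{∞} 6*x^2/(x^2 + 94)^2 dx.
3*sqrt(94)*pi/94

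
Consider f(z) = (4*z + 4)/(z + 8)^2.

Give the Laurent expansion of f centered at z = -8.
-28/(z + 8)^2 + 4/(z + 8)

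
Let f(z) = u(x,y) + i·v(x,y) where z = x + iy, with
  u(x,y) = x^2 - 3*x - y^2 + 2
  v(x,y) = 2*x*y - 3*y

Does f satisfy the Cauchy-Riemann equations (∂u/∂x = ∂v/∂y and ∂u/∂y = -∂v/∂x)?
∂u/∂x = 2*x - 3
∂v/∂y = 2*x - 3
∂u/∂y = -2*y
∂v/∂x = 2*y
∂u/∂x = ∂v/∂y and ∂u/∂y = -∂v/∂x hold identically; f is analytic.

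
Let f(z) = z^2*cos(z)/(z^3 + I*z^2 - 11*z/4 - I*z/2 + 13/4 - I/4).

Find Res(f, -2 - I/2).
Write f(z) = P(z)/Q(z) with P(z) = z^2*cos(z) and Q(z) = z^3 + I*z^2 - 11*z/4 - I*z/2 + 13/4 - I/4.
The denominator factors as Q(z) = (z - 1 - I/2)*(z + 2 + I/2)*(z - 1 + I), so z = -2 - I/2 is a simple zero of Q and P is analytic there; z = -2 - I/2 is therefore a simple pole and
  Res(f, z₀) = P(z₀)/Q'(z₀).

Q'(z) = 3*z^2 + 2*I*z - 11/4 - I/2, so Q'(-2 - I/2) = 19/2 + 3*I/2.
P(-2 - I/2) = (15/4 + 2*I)*cos(2 + I/2).

Res(f, -2 - I/2) = ((15/4 + 2*I)*cos(2 + I/2))/(19/2 + 3*I/2) = (309/740 + 107*I/740)*cos(2 + I/2)

Final answer: (309/740 + 107*I/740)*cos(2 + I/2)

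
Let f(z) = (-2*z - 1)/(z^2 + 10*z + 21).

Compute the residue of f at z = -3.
Write f(z) = P(z)/Q(z) with P(z) = -2*z - 1 and Q(z) = z^2 + 10*z + 21.
The denominator factors as Q(z) = (z + 7)*(z + 3), so z = -3 is a simple zero of Q and P is analytic there; z = -3 is therefore a simple pole and
  Res(f, z₀) = P(z₀)/Q'(z₀).

Q'(z) = 2*z + 10, so Q'(-3) = 4.
P(-3) = 5.

Res(f, -3) = (5)/(4) = 5/4

Final answer: 5/4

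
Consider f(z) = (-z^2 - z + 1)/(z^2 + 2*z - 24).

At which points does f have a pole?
{-6, 4}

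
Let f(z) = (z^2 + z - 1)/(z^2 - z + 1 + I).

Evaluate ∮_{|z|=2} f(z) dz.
By the residue theorem, ∮_C f(z) dz = 2πi · (sum of the residues of f at the poles inside |z| = 2).

The denominator factors as (z - 1 + I)*(z - I), so the singularities of f are simple poles at z = 1 - I, z = I.
  |1 - I|² = 2 < 4 = 2², so this pole is inside the contour.
  |I|² = 1 < 4 = 2², so this pole is inside the contour.

With P(z) = z^2 + z - 1 and Q(z) = z^2 - z + 1 + I, each pole is simple, so Res(f, z₀) = P(z₀)/Q'(z₀) with Q'(z) = 2*z - 1.
  Res(f, 1 - I) = P(1 - I)/Q'(1 - I) = (-3*I)/(1 - 2*I) = 6/5 - 3*I/5
  Res(f, I) = P(I)/Q'(I) = (-2 + I)/(-1 + 2*I) = 4/5 + 3*I/5

Sum of residues inside C: 2
∮_C f(z) dz = 2πi · (2) = 4*I*pi

Final answer: 4*I*pi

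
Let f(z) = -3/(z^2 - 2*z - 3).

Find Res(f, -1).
Write f(z) = P(z)/Q(z) with P(z) = -3 and Q(z) = z^2 - 2*z - 3.
The denominator factors as Q(z) = (z - 3)*(z + 1), so z = -1 is a simple zero of Q and P is analytic there; z = -1 is therefore a simple pole and
  Res(f, z₀) = P(z₀)/Q'(z₀).

Q'(z) = 2*z - 2, so Q'(-1) = -4.
P(-1) = -3.

Res(f, -1) = (-3)/(-4) = 3/4

Final answer: 3/4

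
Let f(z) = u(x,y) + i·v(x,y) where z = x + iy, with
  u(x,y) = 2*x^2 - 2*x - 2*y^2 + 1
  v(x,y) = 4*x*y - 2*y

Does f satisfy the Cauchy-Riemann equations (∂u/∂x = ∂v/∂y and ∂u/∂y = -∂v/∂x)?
∂u/∂x = 4*x - 2
∂v/∂y = 4*x - 2
∂u/∂y = -4*y
∂v/∂x = 4*y
∂u/∂x = ∂v/∂y and ∂u/∂y = -∂v/∂x hold identically; f is analytic.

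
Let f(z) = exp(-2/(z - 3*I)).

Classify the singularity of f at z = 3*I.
Let u = z - 3*I. Then
  e^(-2/u) = Σ_{k≥0} (-2)^k/(k!·u^k) = 1 - 2/u + 2/u^2 - 4/(3*u^3) + ...
which has infinitely many negative powers of u, so exp(-2/(z - 3*I)) has an essential singularity at z = 3*I.
So the singularity is essential.

Final answer: essential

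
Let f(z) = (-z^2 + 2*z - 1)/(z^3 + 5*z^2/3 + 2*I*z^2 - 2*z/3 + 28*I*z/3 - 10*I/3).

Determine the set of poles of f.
The singularities of f are the zeros of the denominator. Factoring,
  z^3 + 5*z^2/3 + 2*I*z^2 - 2*z/3 + 28*I*z/3 - 10*I/3 = (z - 1 + 3*I)*(z + 3 - I)*(z - 1/3)
so the candidates are z = 1 - 3*I, z = -3 + I, z = 1/3.

Check the numerator P(z) = -z^2 + 2*z - 1 at each one:
  P(1 - 3*I) = 9 ≠ 0, so z = 1 - 3*I is a (simple) pole.
  P(-3 + I) = -15 + 8*I ≠ 0, so z = -3 + I is a (simple) pole.
  P(1/3) = -4/9 ≠ 0, so z = 1/3 is a (simple) pole.

Poles of f: {-3 + I, 1/3, 1 - 3*I}

Final answer: {-3 + I, 1/3, 1 - 3*I}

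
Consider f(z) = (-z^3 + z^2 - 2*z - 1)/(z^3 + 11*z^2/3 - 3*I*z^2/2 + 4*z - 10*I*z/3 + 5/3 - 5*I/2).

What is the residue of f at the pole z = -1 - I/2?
-246/221 - 387*I/442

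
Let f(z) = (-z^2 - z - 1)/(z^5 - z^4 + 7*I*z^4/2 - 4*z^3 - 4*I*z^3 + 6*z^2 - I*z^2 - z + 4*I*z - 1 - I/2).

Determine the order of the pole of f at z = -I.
Factor the denominator:
  z^5 - z^4 + 7*I*z^4/2 - 4*z^3 - 4*I*z^3 + 6*z^2 - I*z^2 - z + 4*I*z - 1 - I/2 = (z + I)^4*(z - 1 - I/2)

The numerator P(z) = -z^2 - z - 1 has P(-I) = I ≠ 0, so no factor of (z + I) cancels.
Near z = -I we can therefore write f(z) = g(z)/(z + I)^4 with g analytic at -I and g(-I) ≠ 0 (g is the numerator divided by the remaining denominator factors).

Hence z = -I is a pole of order 4.

Final answer: 4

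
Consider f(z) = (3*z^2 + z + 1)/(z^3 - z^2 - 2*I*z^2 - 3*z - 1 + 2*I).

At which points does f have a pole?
{-1, I, 2 + I}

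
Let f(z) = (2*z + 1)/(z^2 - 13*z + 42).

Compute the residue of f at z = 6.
-13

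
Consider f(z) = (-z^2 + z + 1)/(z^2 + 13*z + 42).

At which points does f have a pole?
{-7, -6}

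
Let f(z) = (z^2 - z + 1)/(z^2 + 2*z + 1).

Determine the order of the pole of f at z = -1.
Factor the denominator:
  z^2 + 2*z + 1 = (z + 1)^2

The numerator P(z) = z^2 - z + 1 has P(-1) = 3 ≠ 0, so no factor of (z + 1) cancels.
Near z = -1 we can therefore write f(z) = g(z)/(z + 1)^2 with g analytic at -1 and g(-1) ≠ 0 (g is just the numerator).

Hence z = -1 is a pole of order 2.

Final answer: 2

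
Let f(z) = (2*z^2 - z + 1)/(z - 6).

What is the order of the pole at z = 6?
Factor the denominator:
  z - 6 = (z - 6)

The numerator P(z) = 2*z^2 - z + 1 has P(6) = 67 ≠ 0, so no factor of (z - 6) cancels.
Near z = 6 we can therefore write f(z) = g(z)/(z - 6) with g analytic at 6 and g(6) ≠ 0 (g is just the numerator).

Hence z = 6 is a pole of order 1.

Final answer: 1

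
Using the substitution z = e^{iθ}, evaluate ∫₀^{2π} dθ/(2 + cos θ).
2*sqrt(3)*pi/3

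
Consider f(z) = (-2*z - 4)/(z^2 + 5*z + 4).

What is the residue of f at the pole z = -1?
Write f(z) = P(z)/Q(z) with P(z) = -2*z - 4 and Q(z) = z^2 + 5*z + 4.
The denominator factors as Q(z) = (z + 4)*(z + 1), so z = -1 is a simple zero of Q and P is analytic there; z = -1 is therefore a simple pole and
  Res(f, z₀) = P(z₀)/Q'(z₀).

Q'(z) = 2*z + 5, so Q'(-1) = 3.
P(-1) = -2.

Res(f, -1) = (-2)/(3) = -2/3

Final answer: -2/3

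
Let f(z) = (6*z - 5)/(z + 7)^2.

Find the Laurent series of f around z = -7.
Put w = z - (-7), i.e. z = w - 7. The denominator is w^2, so it suffices to rewrite the numerator in powers of w.

P(z) = 6*z - 5
P(w - 7) = -47 + 6*w

Dividing each term by w^2:
  f = -47/w^2 + 6/w

Substituting back w = z + 7:
  f(z) = -47/(z + 7)^2 + 6/(z + 7)

The series is finite because the numerator is a polynomial; the negative powers form the principal part, and the coefficient of 1/(z + 7) gives Res(f, -7) = 6.

Final answer: -47/(z + 7)^2 + 6/(z + 7)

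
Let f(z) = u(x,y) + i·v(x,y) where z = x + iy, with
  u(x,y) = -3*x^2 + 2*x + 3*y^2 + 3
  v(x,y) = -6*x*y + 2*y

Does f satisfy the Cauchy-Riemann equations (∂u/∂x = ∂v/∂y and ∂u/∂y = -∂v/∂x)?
∂u/∂x = 2 - 6*x
∂v/∂y = 2 - 6*x
∂u/∂y = 6*y
∂v/∂x = -6*y
∂u/∂x = ∂v/∂y and ∂u/∂y = -∂v/∂x hold identically; f is analytic.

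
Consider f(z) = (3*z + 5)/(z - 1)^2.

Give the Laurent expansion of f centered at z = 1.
Put w = z - (1), i.e. z = w + 1. The denominator is w^2, so it suffices to rewrite the numerator in powers of w.

P(z) = 3*z + 5
P(w + 1) = 8 + 3*w

Dividing each term by w^2:
  f = 8/w^2 + 3/w

Substituting back w = z - 1:
  f(z) = 8/(z - 1)^2 + 3/(z - 1)

The series is finite because the numerator is a polynomial; the negative powers form the principal part, and the coefficient of 1/(z - 1) gives Res(f, 1) = 3.

Final answer: 8/(z - 1)^2 + 3/(z - 1)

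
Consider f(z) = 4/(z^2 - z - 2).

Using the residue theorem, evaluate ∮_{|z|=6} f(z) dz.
By the residue theorem, ∮_C f(z) dz = 2πi · (sum of the residues of f at the poles inside |z| = 6).

The denominator factors as (z - 2)*(z + 1), so the singularities of f are simple poles at z = 2, z = -1.
  |2|² = 4 < 36 = 6², so this pole is inside the contour.
  |-1|² = 1 < 36 = 6², so this pole is inside the contour.

With P(z) = 4 and Q(z) = z^2 - z - 2, each pole is simple, so Res(f, z₀) = P(z₀)/Q'(z₀) with Q'(z) = 2*z - 1.
  Res(f, 2) = P(2)/Q'(2) = (4)/(3) = 4/3
  Res(f, -1) = P(-1)/Q'(-1) = (4)/(-3) = -4/3

Sum of residues inside C: 0
∮_C f(z) dz = 2πi · (0) = 0

Final answer: 0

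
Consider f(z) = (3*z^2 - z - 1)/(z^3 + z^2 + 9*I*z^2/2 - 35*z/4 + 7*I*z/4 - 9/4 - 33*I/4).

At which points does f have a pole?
{-3/2 - 3*I/2, -1 - 2*I, 3/2 - I}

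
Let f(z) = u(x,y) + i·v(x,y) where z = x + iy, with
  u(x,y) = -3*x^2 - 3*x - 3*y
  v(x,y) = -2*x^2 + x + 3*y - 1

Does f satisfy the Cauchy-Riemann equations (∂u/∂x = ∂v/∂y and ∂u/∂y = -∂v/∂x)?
∂u/∂x = -6*x - 3
∂v/∂y = 3
∂u/∂y = -3
∂v/∂x = 1 - 4*x
∂u/∂x ≠ ∂v/∂y and ∂u/∂y ≠ -∂v/∂x; the Cauchy-Riemann equations are not satisfied, so f is not analytic.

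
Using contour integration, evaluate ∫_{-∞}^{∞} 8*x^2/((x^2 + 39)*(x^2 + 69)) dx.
Let f(z) = 8*z^2/((z^2 + 39)*(z^2 + 69)). The denominator has no real zeros and deg Q - deg P = 2 ≥ 2, so the integral of f over the upper semicircle |z| = R tends to 0 as R → ∞. Closing the contour in the upper half-plane,
  ∫_{-∞}^{∞} f(x) dx = 2πi · Σ Res(f, z_k)  over the poles with Im z_k > 0.

Zeros of the denominator: z^2 + 39 = 0 gives z = ±sqrt(39)*I; z^2 + 69 = 0 gives z = ±sqrt(69)*I.
Upper half-plane: z = sqrt(39)*I, z = sqrt(69)*I (simple).

Each pole is a simple zero of Q(z) = z^4 + 108*z^2 + 2691, so Res(f, z₀) = P(z₀)/Q'(z₀) with P(z) = 8*z^2, Q'(z) = 4*z^3 + 216*z:
  Res(f, sqrt(39)*I) = (-312)/(60*sqrt(39)*I) = 2*sqrt(39)*I/15
  Res(f, sqrt(69)*I) = (-552)/(-60*sqrt(69)*I) = -2*sqrt(69)*I/15

Sum of residues: 2*I*(-sqrt(69) + sqrt(39))/15
∫_{-∞}^{∞} f(x) dx = 2πi · (2*I*(-sqrt(69) + sqrt(39))/15) = 4*pi*(-sqrt(39) + sqrt(69))/15

Final answer: 4*pi*(-sqrt(39) + sqrt(69))/15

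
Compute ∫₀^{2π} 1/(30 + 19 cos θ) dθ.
Let J = ∫₀^{2π} dθ/(30 + 19 cos θ).
Put z = e^{iθ}: then cos θ = (z + 1/z)/2, dθ = dz/(iz), and z runs once counterclockwise around |z| = 1:
  J = ∮_{|z|=1} 1/(30 + 19*(z + 1/z)/2) · dz/(iz) = (2/i) ∮_{|z|=1} dz/(19*z^2 + 60*z + 19).
The roots of 19*z^2 + 60*z + 19 are z = (-30 ± sqrt(30^2 - 19^2))/19, with sqrt(539) = 7*sqrt(11); their product is 1, so only z₊ = -30/19 + 7*sqrt(11)/19 lies inside the unit circle (z₋ = -30/19 - 7*sqrt(11)/19 lies outside).
z₊ is a simple zero of q(z) = 19*z^2 + 60*z + 19, so Res(1/q, z₊) = 1/q'(z₊) with q'(z) = 38*z + 60; and q'(z₊) = 19*(z₊ - z₋) = 14*sqrt(11).
Therefore J = (2/i) · 2πi · 1/(14*sqrt(11)) = 2*pi/(7*sqrt(11)) = 2*sqrt(11)*pi/77

Final answer: 2*sqrt(11)*pi/77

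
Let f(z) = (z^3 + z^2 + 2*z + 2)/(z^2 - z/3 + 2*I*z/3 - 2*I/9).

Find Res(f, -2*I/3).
Write f(z) = P(z)/Q(z) with P(z) = z^3 + z^2 + 2*z + 2 and Q(z) = z^2 - z/3 + 2*I*z/3 - 2*I/9.
The denominator factors as Q(z) = (z - 1/3)*(z + 2*I/3), so z = -2*I/3 is a simple zero of Q and P is analytic there; z = -2*I/3 is therefore a simple pole and
  Res(f, z₀) = P(z₀)/Q'(z₀).

Q'(z) = 2*z - 1/3 + 2*I/3, so Q'(-2*I/3) = -1/3 - 2*I/3.
P(-2*I/3) = 14/9 - 28*I/27.

Res(f, -2*I/3) = (14/9 - 28*I/27)/(-1/3 - 2*I/3) = 14/45 + 112*I/45

Final answer: 14/45 + 112*I/45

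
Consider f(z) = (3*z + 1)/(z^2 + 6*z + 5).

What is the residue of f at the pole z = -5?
Write f(z) = P(z)/Q(z) with P(z) = 3*z + 1 and Q(z) = z^2 + 6*z + 5.
The denominator factors as Q(z) = (z + 1)*(z + 5), so z = -5 is a simple zero of Q and P is analytic there; z = -5 is therefore a simple pole and
  Res(f, z₀) = P(z₀)/Q'(z₀).

Q'(z) = 2*z + 6, so Q'(-5) = -4.
P(-5) = -14.

Res(f, -5) = (-14)/(-4) = 7/2

Final answer: 7/2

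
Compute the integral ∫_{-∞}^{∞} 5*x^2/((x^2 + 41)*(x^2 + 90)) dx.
Let f(z) = 5*z^2/((z^2 + 41)*(z^2 + 90)). The denominator has no real zeros and deg Q - deg P = 2 ≥ 2, so the integral of f over the upper semicircle |z| = R tends to 0 as R → ∞. Closing the contour in the upper half-plane,
  ∫_{-∞}^{∞} f(x) dx = 2πi · Σ Res(f, z_k)  over the poles with Im z_k > 0.

Zeros of the denominator: z^2 + 41 = 0 gives z = ±sqrt(41)*I; z^2 + 90 = 0 gives z = ±3*sqrt(10)*I.
Upper half-plane: z = 3*sqrt(10)*I, z = sqrt(41)*I (simple).

Each pole is a simple zero of Q(z) = z^4 + 131*z^2 + 3690, so Res(f, z₀) = P(z₀)/Q'(z₀) with P(z) = 5*z^2, Q'(z) = 4*z^3 + 262*z:
  Res(f, 3*sqrt(10)*I) = (-450)/(-294*sqrt(10)*I) = -15*sqrt(10)*I/98
  Res(f, sqrt(41)*I) = (-205)/(98*sqrt(41)*I) = 5*sqrt(41)*I/98

Sum of residues: 5*I*(-3*sqrt(10) + sqrt(41))/98
∫_{-∞}^{∞} f(x) dx = 2πi · (5*I*(-3*sqrt(10) + sqrt(41))/98) = 5*pi*(-sqrt(41) + 3*sqrt(10))/49

Final answer: 5*pi*(-sqrt(41) + 3*sqrt(10))/49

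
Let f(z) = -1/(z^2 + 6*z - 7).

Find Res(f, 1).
Write f(z) = P(z)/Q(z) with P(z) = -1 and Q(z) = z^2 + 6*z - 7.
The denominator factors as Q(z) = (z + 7)*(z - 1), so z = 1 is a simple zero of Q and P is analytic there; z = 1 is therefore a simple pole and
  Res(f, z₀) = P(z₀)/Q'(z₀).

Q'(z) = 2*z + 6, so Q'(1) = 8.
P(1) = -1.

Res(f, 1) = (-1)/(8) = -1/8

Final answer: -1/8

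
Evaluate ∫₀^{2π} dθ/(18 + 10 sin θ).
Call the integral J. The integrand is 2π-periodic and we integrate over a full period, so shifting θ does not change the value (θ → θ + π/2 turns sin θ into cos θ). Hence
  J = ∫₀^{2π} dθ/(18 + 10 cos θ).
Put z = e^{iθ}: then cos θ = (z + 1/z)/2, dθ = dz/(iz), and z runs once counterclockwise around |z| = 1:
  J = ∮_{|z|=1} 1/(18 + 10*(z + 1/z)/2) · dz/(iz) = (2/i) ∮_{|z|=1} dz/(10*z^2 + 36*z + 10).
The roots of 10*z^2 + 36*z + 10 are z = (-18 ± sqrt(18^2 - 10^2))/10, with sqrt(224) = 4*sqrt(14); their product is 1, so only z₊ = -9/5 + 2*sqrt(14)/5 lies inside the unit circle (z₋ = -9/5 - 2*sqrt(14)/5 lies outside).
z₊ is a simple zero of q(z) = 10*z^2 + 36*z + 10, so Res(1/q, z₊) = 1/q'(z₊) with q'(z) = 20*z + 36; and q'(z₊) = 10*(z₊ - z₋) = 8*sqrt(14).
Therefore J = (2/i) · 2πi · 1/(8*sqrt(14)) = 2*pi/(4*sqrt(14)) = sqrt(14)*pi/28

Final answer: sqrt(14)*pi/28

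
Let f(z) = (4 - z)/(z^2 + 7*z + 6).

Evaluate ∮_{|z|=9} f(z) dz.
By the residue theorem, ∮_C f(z) dz = 2πi · (sum of the residues of f at the poles inside |z| = 9).

The denominator factors as (z + 6)*(z + 1), so the singularities of f are simple poles at z = -6, z = -1.
  |-6|² = 36 < 81 = 9², so this pole is inside the contour.
  |-1|² = 1 < 81 = 9², so this pole is inside the contour.

With P(z) = 4 - z and Q(z) = z^2 + 7*z + 6, each pole is simple, so Res(f, z₀) = P(z₀)/Q'(z₀) with Q'(z) = 2*z + 7.
  Res(f, -6) = P(-6)/Q'(-6) = (10)/(-5) = -2
  Res(f, -1) = P(-1)/Q'(-1) = (5)/(5) = 1

Sum of residues inside C: -1
∮_C f(z) dz = 2πi · (-1) = -2*I*pi

Final answer: -2*I*pi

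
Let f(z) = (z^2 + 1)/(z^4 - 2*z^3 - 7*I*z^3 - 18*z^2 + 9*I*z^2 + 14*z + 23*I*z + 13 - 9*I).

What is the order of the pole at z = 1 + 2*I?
Factor the denominator:
  z^4 - 2*z^3 - 7*I*z^3 - 18*z^2 + 9*I*z^2 + 14*z + 23*I*z + 13 - 9*I = (z - 1 - 2*I)^3*(z + 1 - I)

The numerator P(z) = z^2 + 1 has P(1 + 2*I) = -2 + 4*I ≠ 0, so no factor of (z - 1 - 2*I) cancels.
Near z = 1 + 2*I we can therefore write f(z) = g(z)/(z - 1 - 2*I)^3 with g analytic at 1 + 2*I and g(1 + 2*I) ≠ 0 (g is the numerator divided by the remaining denominator factors).

Hence z = 1 + 2*I is a pole of order 3.

Final answer: 3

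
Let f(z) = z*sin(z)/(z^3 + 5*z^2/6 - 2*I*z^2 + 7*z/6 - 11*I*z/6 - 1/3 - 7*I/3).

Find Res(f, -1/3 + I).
Write f(z) = P(z)/Q(z) with P(z) = z*sin(z) and Q(z) = z^3 + 5*z^2/6 - 2*I*z^2 + 7*z/6 - 11*I*z/6 - 1/3 - 7*I/3.
The denominator factors as Q(z) = (z + 1/2 + I)*(z + 1/3 - I)*(z - 2*I), so z = -1/3 + I is a simple zero of Q and P is analytic there; z = -1/3 + I is therefore a simple pole and
  Res(f, z₀) = P(z₀)/Q'(z₀).

Q'(z) = 3*z^2 + 5*z/3 - 4*I*z + 7/6 - 11*I/6, so Q'(-1/3 + I) = 35/18 - 5*I/6.
P(-1/3 + I) = (1/3 - I)*sin(1/3 - I).

Res(f, -1/3 + I) = ((1/3 - I)*sin(1/3 - I))/(35/18 - 5*I/6) = (48/145 - 54*I/145)*sin(1/3 - I)

Final answer: (48/145 - 54*I/145)*sin(1/3 - I)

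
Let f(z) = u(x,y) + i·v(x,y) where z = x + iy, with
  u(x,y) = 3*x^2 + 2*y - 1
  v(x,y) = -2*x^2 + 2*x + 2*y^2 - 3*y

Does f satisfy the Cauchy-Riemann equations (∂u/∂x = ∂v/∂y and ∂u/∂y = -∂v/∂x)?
∂u/∂x = 6*x
∂v/∂y = 4*y - 3
∂u/∂y = 2
∂v/∂x = 2 - 4*x
∂u/∂x ≠ ∂v/∂y and ∂u/∂y ≠ -∂v/∂x; the Cauchy-Riemann equations are not satisfied, so f is not analytic.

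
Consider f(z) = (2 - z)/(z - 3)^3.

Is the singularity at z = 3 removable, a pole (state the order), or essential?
Write f(z) = g(z)/(z - 3)^3 with g(z) = 2 - z.
g is entire and g(3) = -1 ≠ 0, so no factor of (z - 3) cancels: the Laurent expansion of f about z = 3 starts at the power -3, i.e. lim_{z→z₀} (z - z₀)^3 f(z) = -1 is finite and nonzero.
So z = 3 is a pole of order 3.

Final answer: pole of order 3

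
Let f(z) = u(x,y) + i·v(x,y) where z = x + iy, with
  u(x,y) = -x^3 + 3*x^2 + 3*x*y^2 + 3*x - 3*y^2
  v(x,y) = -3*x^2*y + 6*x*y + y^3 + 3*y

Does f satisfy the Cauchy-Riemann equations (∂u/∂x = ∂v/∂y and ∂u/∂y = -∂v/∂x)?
∂u/∂x = -3*x^2 + 6*x + 3*y^2 + 3
∂v/∂y = -3*x^2 + 6*x + 3*y^2 + 3
∂u/∂y = 6*x*y - 6*y
∂v/∂x = -6*x*y + 6*y
∂u/∂x = ∂v/∂y and ∂u/∂y = -∂v/∂x hold identically; f is analytic.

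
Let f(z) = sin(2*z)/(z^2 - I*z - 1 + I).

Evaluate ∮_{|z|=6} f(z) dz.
By the residue theorem, ∮_C f(z) dz = 2πi · (sum of the residues of f at the poles inside |z| = 6).

The denominator factors as (z - 1)*(z + 1 - I), so the singularities of f are simple poles at z = 1, z = -1 + I.
  |1|² = 1 < 36 = 6², so this pole is inside the contour.
  |-1 + I|² = 2 < 36 = 6², so this pole is inside the contour.

With P(z) = sin(2*z) and Q(z) = z^2 - I*z - 1 + I, each pole is simple, so Res(f, z₀) = P(z₀)/Q'(z₀) with Q'(z) = 2*z - I.
  Res(f, 1) = P(1)/Q'(1) = (sin(2))/(2 - I) = (2/5 + I/5)*sin(2)
  Res(f, -1 + I) = P(-1 + I)/Q'(-1 + I) = (-sin(2 - 2*I))/(-2 + I) = (2/5 + I/5)*sin(2 - 2*I)

Sum of residues inside C: (2/5 + I/5)*sin(2) + (2/5 + I/5)*sin(2 - 2*I)
∮_C f(z) dz = 2πi · ((2/5 + I/5)*sin(2) + (2/5 + I/5)*sin(2 - 2*I)) = pi*(-2/5 + 4*I/5)*sin(2) + pi*(-2/5 + 4*I/5)*sin(2 - 2*I)

Final answer: pi*(-2/5 + 4*I/5)*sin(2) + pi*(-2/5 + 4*I/5)*sin(2 - 2*I)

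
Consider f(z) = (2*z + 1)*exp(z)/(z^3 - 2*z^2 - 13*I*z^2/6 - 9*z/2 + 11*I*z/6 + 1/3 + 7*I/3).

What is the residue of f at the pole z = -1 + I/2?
(-396/2405 + 732*I/2405)*exp(-1 + I/2)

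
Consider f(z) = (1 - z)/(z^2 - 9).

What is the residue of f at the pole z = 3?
-1/3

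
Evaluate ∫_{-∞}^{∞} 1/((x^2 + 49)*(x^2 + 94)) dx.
Let f(z) = 1/((z^2 + 49)*(z^2 + 94)). The denominator has no real zeros and deg Q - deg P = 4 ≥ 2, so the integral of f over the upper semicircle |z| = R tends to 0 as R → ∞. Closing the contour in the upper half-plane,
  ∫_{-∞}^{∞} f(x) dx = 2πi · Σ Res(f, z_k)  over the poles with Im z_k > 0.

Zeros of the denominator: z^2 + 49 = 0 gives z = ±7*I; z^2 + 94 = 0 gives z = ±sqrt(94)*I.
Upper half-plane: z = 7*I, z = sqrt(94)*I (simple).

Each pole is a simple zero of Q(z) = z^4 + 143*z^2 + 4606, so Res(f, z₀) = P(z₀)/Q'(z₀) with P(z) = 1, Q'(z) = 4*z^3 + 286*z:
  Res(f, 7*I) = (1)/(630*I) = -I/630
  Res(f, sqrt(94)*I) = (1)/(-90*sqrt(94)*I) = sqrt(94)*I/8460

Sum of residues: I*(-94 + 7*sqrt(94))/59220
∫_{-∞}^{∞} f(x) dx = 2πi · (I*(-94 + 7*sqrt(94))/59220) = pi*(94 - 7*sqrt(94))/29610

Final answer: pi*(94 - 7*sqrt(94))/29610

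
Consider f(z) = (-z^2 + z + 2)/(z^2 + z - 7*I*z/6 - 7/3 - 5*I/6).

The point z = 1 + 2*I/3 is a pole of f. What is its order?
Factor the denominator:
  z^2 + z - 7*I*z/6 - 7/3 - 5*I/6 = (z - 1 - 2*I/3)*(z + 2 - I/2)

The numerator P(z) = -z^2 + z + 2 has P(1 + 2*I/3) = 22/9 - 2*I/3 ≠ 0, so no factor of (z - 1 - 2*I/3) cancels.
Near z = 1 + 2*I/3 we can therefore write f(z) = g(z)/(z - 1 - 2*I/3) with g analytic at 1 + 2*I/3 and g(1 + 2*I/3) ≠ 0 (g is the numerator divided by the remaining denominator factors).

Hence z = 1 + 2*I/3 is a pole of order 1.

Final answer: 1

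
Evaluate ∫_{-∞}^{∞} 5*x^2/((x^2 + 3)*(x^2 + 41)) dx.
Let f(z) = 5*z^2/((z^2 + 3)*(z^2 + 41)). The denominator has no real zeros and deg Q - deg P = 2 ≥ 2, so the integral of f over the upper semicircle |z| = R tends to 0 as R → ∞. Closing the contour in the upper half-plane,
  ∫_{-∞}^{∞} f(x) dx = 2πi · Σ Res(f, z_k)  over the poles with Im z_k > 0.

Zeros of the denominator: z^2 + 41 = 0 gives z = ±sqrt(41)*I; z^2 + 3 = 0 gives z = ±sqrt(3)*I.
Upper half-plane: z = sqrt(3)*I, z = sqrt(41)*I (simple).

Each pole is a simple zero of Q(z) = z^4 + 44*z^2 + 123, so Res(f, z₀) = P(z₀)/Q'(z₀) with P(z) = 5*z^2, Q'(z) = 4*z^3 + 88*z:
  Res(f, sqrt(3)*I) = (-15)/(76*sqrt(3)*I) = 5*sqrt(3)*I/76
  Res(f, sqrt(41)*I) = (-205)/(-76*sqrt(41)*I) = -5*sqrt(41)*I/76

Sum of residues: 5*I*(-sqrt(41) + sqrt(3))/76
∫_{-∞}^{∞} f(x) dx = 2πi · (5*I*(-sqrt(41) + sqrt(3))/76) = 5*pi*(-sqrt(3) + sqrt(41))/38

Final answer: 5*pi*(-sqrt(3) + sqrt(41))/38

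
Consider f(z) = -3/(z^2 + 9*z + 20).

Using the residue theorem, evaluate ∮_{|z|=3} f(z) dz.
By the residue theorem, ∮_C f(z) dz = 2πi · (sum of the residues of f at the poles inside |z| = 3).

The denominator factors as (z + 5)*(z + 4), so the singularities of f are simple poles at z = -5, z = -4.
  |-5|² = 25 > 9 = 3², so this pole is outside the contour.
  |-4|² = 16 > 9 = 3², so this pole is outside the contour.

No pole lies inside the contour, so f is analytic on and inside C and the integral is 0 (Cauchy's theorem).

Final answer: 0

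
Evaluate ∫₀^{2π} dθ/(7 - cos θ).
sqrt(3)*pi/6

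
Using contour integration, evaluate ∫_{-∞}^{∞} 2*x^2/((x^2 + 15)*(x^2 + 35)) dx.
Let f(z) = 2*z^2/((z^2 + 15)*(z^2 + 35)). The denominator has no real zeros and deg Q - deg P = 2 ≥ 2, so the integral of f over the upper semicircle |z| = R tends to 0 as R → ∞. Closing the contour in the upper half-plane,
  ∫_{-∞}^{∞} f(x) dx = 2πi · Σ Res(f, z_k)  over the poles with Im z_k > 0.

Zeros of the denominator: z^2 + 15 = 0 gives z = ±sqrt(15)*I; z^2 + 35 = 0 gives z = ±sqrt(35)*I.
Upper half-plane: z = sqrt(15)*I, z = sqrt(35)*I (simple).

Each pole is a simple zero of Q(z) = z^4 + 50*z^2 + 525, so Res(f, z₀) = P(z₀)/Q'(z₀) with P(z) = 2*z^2, Q'(z) = 4*z^3 + 100*z:
  Res(f, sqrt(15)*I) = (-30)/(40*sqrt(15)*I) = sqrt(15)*I/20
  Res(f, sqrt(35)*I) = (-70)/(-40*sqrt(35)*I) = -sqrt(35)*I/20

Sum of residues: I*(-sqrt(35) + sqrt(15))/20
∫_{-∞}^{∞} f(x) dx = 2πi · (I*(-sqrt(35) + sqrt(15))/20) = pi*(-sqrt(15) + sqrt(35))/10

Final answer: pi*(-sqrt(15) + sqrt(35))/10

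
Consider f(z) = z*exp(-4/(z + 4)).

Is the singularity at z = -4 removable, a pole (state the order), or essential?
Let u = z + 4. Then
  e^(-4/u) = Σ_{k≥0} (-4)^k/(k!·u^k) = 1 - 4/u + 8/u^2 - 32/(3*u^3) + ...
which has infinitely many negative powers of u, so exp(-4/(z + 4)) has an essential singularity at z = -4.
The extra factor z is a nonzero polynomial; if the product had at most a pole at z = -4, dividing by that polynomial would leave exp(-4/(z + 4)) with at most a pole too — contradiction. (Equivalently, the product's Laurent series still has infinitely many negative powers.)
So the singularity is essential.

Final answer: essential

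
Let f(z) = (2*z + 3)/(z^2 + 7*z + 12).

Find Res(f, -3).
Write f(z) = P(z)/Q(z) with P(z) = 2*z + 3 and Q(z) = z^2 + 7*z + 12.
The denominator factors as Q(z) = (z + 4)*(z + 3), so z = -3 is a simple zero of Q and P is analytic there; z = -3 is therefore a simple pole and
  Res(f, z₀) = P(z₀)/Q'(z₀).

Q'(z) = 2*z + 7, so Q'(-3) = 1.
P(-3) = -3.

Res(f, -3) = (-3)/(1) = -3

Final answer: -3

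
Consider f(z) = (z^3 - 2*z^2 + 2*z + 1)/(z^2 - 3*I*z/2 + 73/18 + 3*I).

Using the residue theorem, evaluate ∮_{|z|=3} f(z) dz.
By the residue theorem, ∮_C f(z) dz = 2πi · (sum of the residues of f at the poles inside |z| = 3).

The denominator factors as (z + 2/3 - 3*I)*(z - 2/3 + 3*I/2), so the singularities of f are simple poles at z = -2/3 + 3*I, z = 2/3 - 3*I/2.
  |-2/3 + 3*I|² = 85/9 > 9 = 3², so this pole is outside the contour.
  |2/3 - 3*I/2|² = 97/36 < 9 = 3², so this pole is inside the contour.

With P(z) = z^3 - 2*z^2 + 2*z + 1 and Q(z) = z^2 - 3*I*z/2 + 73/18 + 3*I, each pole is simple, so Res(f, z₀) = P(z₀)/Q'(z₀) with Q'(z) = 2*z - 3*I/2.
  Res(f, 2/3 - 3*I/2) = P(2/3 - 3*I/2)/Q'(2/3 - 3*I/2) = (47/27 + 19*I/8)/(4/3 - 9*I/2) = -10843/28548 + 396*I/793

∮_C f(z) dz = 2πi · (-10843/28548 + 396*I/793) = pi*(-792/793 - 10843*I/14274)

Final answer: pi*(-792/793 - 10843*I/14274)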